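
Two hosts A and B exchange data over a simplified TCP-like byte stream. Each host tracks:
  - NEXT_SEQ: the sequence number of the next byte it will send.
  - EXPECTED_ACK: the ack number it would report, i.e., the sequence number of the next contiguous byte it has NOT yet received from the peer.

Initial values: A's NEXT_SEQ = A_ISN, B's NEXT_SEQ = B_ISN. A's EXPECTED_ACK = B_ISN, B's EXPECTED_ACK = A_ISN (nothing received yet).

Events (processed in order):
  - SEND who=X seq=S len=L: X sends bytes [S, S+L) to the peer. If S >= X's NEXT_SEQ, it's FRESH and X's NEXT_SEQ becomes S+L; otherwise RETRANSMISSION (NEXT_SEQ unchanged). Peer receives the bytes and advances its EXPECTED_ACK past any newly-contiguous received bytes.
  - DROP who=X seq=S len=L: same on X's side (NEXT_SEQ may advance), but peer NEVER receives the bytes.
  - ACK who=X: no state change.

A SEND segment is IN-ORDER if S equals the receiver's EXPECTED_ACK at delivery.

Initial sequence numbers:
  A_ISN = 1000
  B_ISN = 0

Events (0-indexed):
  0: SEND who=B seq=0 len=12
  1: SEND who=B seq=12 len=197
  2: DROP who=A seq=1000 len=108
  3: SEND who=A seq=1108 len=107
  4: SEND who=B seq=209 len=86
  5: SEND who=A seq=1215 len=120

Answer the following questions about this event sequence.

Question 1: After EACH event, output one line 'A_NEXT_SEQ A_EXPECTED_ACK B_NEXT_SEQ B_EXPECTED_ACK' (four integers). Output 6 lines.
1000 12 12 1000
1000 209 209 1000
1108 209 209 1000
1215 209 209 1000
1215 295 295 1000
1335 295 295 1000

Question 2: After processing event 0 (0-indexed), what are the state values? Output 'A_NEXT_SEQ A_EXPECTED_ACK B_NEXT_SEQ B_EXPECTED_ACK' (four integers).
After event 0: A_seq=1000 A_ack=12 B_seq=12 B_ack=1000

1000 12 12 1000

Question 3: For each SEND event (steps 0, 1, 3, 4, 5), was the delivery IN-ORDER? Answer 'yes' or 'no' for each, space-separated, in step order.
Step 0: SEND seq=0 -> in-order
Step 1: SEND seq=12 -> in-order
Step 3: SEND seq=1108 -> out-of-order
Step 4: SEND seq=209 -> in-order
Step 5: SEND seq=1215 -> out-of-order

Answer: yes yes no yes no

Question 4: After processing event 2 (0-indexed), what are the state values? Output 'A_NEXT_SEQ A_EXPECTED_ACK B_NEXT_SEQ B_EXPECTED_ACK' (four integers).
After event 0: A_seq=1000 A_ack=12 B_seq=12 B_ack=1000
After event 1: A_seq=1000 A_ack=209 B_seq=209 B_ack=1000
After event 2: A_seq=1108 A_ack=209 B_seq=209 B_ack=1000

1108 209 209 1000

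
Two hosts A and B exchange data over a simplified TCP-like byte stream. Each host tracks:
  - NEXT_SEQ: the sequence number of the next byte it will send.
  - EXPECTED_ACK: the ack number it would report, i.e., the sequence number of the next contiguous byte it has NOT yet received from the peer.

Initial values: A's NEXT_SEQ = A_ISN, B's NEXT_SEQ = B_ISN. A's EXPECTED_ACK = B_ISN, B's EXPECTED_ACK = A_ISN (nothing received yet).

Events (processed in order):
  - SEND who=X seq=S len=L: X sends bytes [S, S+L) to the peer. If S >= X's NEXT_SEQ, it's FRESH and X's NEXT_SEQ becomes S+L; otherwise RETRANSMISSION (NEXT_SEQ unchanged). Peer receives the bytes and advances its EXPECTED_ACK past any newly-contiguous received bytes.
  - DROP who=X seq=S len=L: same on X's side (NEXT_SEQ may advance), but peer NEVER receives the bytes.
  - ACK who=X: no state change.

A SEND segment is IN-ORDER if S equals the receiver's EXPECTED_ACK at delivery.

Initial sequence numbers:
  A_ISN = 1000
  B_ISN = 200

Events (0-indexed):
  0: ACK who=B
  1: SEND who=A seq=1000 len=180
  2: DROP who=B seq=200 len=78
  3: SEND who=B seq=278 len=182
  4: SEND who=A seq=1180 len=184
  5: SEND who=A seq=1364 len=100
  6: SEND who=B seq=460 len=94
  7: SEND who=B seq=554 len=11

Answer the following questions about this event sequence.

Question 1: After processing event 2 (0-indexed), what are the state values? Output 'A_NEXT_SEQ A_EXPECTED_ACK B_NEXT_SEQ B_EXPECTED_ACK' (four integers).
After event 0: A_seq=1000 A_ack=200 B_seq=200 B_ack=1000
After event 1: A_seq=1180 A_ack=200 B_seq=200 B_ack=1180
After event 2: A_seq=1180 A_ack=200 B_seq=278 B_ack=1180

1180 200 278 1180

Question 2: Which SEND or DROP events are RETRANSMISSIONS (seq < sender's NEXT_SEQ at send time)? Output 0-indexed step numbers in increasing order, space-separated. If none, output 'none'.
Answer: none

Derivation:
Step 1: SEND seq=1000 -> fresh
Step 2: DROP seq=200 -> fresh
Step 3: SEND seq=278 -> fresh
Step 4: SEND seq=1180 -> fresh
Step 5: SEND seq=1364 -> fresh
Step 6: SEND seq=460 -> fresh
Step 7: SEND seq=554 -> fresh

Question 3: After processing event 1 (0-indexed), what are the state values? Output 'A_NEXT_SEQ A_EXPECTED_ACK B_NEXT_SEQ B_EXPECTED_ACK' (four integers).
After event 0: A_seq=1000 A_ack=200 B_seq=200 B_ack=1000
After event 1: A_seq=1180 A_ack=200 B_seq=200 B_ack=1180

1180 200 200 1180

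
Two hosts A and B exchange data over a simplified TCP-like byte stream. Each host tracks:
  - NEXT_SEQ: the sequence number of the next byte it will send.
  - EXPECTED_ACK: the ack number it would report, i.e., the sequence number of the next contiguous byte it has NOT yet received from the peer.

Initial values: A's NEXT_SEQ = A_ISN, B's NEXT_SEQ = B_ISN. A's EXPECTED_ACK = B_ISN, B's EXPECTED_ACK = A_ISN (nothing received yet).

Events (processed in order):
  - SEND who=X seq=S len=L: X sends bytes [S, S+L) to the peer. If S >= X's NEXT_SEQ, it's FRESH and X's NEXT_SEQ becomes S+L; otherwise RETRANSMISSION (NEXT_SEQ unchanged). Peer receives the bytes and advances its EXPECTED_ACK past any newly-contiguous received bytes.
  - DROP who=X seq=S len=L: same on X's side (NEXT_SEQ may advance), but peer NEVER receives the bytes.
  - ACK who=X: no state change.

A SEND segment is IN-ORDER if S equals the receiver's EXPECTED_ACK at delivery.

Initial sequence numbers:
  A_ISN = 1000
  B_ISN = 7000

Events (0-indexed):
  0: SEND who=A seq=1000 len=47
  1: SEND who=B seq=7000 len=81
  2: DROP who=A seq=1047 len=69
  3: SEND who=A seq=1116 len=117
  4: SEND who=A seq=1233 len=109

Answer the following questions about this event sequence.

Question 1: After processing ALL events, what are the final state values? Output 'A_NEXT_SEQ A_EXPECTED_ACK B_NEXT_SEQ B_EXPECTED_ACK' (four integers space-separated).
Answer: 1342 7081 7081 1047

Derivation:
After event 0: A_seq=1047 A_ack=7000 B_seq=7000 B_ack=1047
After event 1: A_seq=1047 A_ack=7081 B_seq=7081 B_ack=1047
After event 2: A_seq=1116 A_ack=7081 B_seq=7081 B_ack=1047
After event 3: A_seq=1233 A_ack=7081 B_seq=7081 B_ack=1047
After event 4: A_seq=1342 A_ack=7081 B_seq=7081 B_ack=1047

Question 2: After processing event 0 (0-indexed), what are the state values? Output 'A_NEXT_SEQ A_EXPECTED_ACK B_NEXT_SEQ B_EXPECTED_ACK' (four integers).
After event 0: A_seq=1047 A_ack=7000 B_seq=7000 B_ack=1047

1047 7000 7000 1047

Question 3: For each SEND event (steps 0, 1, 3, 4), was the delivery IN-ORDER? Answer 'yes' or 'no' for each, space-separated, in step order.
Answer: yes yes no no

Derivation:
Step 0: SEND seq=1000 -> in-order
Step 1: SEND seq=7000 -> in-order
Step 3: SEND seq=1116 -> out-of-order
Step 4: SEND seq=1233 -> out-of-order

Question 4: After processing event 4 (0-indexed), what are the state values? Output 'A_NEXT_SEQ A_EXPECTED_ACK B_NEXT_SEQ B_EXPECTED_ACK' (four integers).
After event 0: A_seq=1047 A_ack=7000 B_seq=7000 B_ack=1047
After event 1: A_seq=1047 A_ack=7081 B_seq=7081 B_ack=1047
After event 2: A_seq=1116 A_ack=7081 B_seq=7081 B_ack=1047
After event 3: A_seq=1233 A_ack=7081 B_seq=7081 B_ack=1047
After event 4: A_seq=1342 A_ack=7081 B_seq=7081 B_ack=1047

1342 7081 7081 1047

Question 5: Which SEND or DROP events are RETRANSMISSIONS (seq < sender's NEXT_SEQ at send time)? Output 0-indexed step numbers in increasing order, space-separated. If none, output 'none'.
Answer: none

Derivation:
Step 0: SEND seq=1000 -> fresh
Step 1: SEND seq=7000 -> fresh
Step 2: DROP seq=1047 -> fresh
Step 3: SEND seq=1116 -> fresh
Step 4: SEND seq=1233 -> fresh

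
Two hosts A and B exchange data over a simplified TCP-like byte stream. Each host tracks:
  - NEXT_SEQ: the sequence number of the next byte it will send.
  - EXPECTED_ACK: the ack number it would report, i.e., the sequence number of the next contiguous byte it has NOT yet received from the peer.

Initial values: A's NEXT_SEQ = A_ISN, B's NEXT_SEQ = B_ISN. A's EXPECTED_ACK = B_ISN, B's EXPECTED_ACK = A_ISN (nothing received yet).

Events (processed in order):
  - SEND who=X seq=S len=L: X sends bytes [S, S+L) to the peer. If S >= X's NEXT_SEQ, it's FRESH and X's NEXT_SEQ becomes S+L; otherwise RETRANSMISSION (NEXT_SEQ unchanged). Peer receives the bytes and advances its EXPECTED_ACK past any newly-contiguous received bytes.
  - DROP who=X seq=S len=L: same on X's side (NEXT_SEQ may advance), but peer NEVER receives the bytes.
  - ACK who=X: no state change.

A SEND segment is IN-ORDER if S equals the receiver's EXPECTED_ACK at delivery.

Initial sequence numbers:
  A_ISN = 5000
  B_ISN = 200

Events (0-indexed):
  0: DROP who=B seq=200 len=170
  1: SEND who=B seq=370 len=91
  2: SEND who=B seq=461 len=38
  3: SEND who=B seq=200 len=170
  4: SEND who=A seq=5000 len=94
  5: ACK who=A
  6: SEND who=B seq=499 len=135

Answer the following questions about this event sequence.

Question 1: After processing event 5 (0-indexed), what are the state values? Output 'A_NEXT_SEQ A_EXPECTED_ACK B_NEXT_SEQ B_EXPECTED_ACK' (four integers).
After event 0: A_seq=5000 A_ack=200 B_seq=370 B_ack=5000
After event 1: A_seq=5000 A_ack=200 B_seq=461 B_ack=5000
After event 2: A_seq=5000 A_ack=200 B_seq=499 B_ack=5000
After event 3: A_seq=5000 A_ack=499 B_seq=499 B_ack=5000
After event 4: A_seq=5094 A_ack=499 B_seq=499 B_ack=5094
After event 5: A_seq=5094 A_ack=499 B_seq=499 B_ack=5094

5094 499 499 5094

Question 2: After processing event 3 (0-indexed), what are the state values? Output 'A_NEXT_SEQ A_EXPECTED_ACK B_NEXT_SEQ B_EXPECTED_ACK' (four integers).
After event 0: A_seq=5000 A_ack=200 B_seq=370 B_ack=5000
After event 1: A_seq=5000 A_ack=200 B_seq=461 B_ack=5000
After event 2: A_seq=5000 A_ack=200 B_seq=499 B_ack=5000
After event 3: A_seq=5000 A_ack=499 B_seq=499 B_ack=5000

5000 499 499 5000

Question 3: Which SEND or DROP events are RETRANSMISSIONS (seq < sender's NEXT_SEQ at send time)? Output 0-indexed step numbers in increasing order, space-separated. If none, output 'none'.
Answer: 3

Derivation:
Step 0: DROP seq=200 -> fresh
Step 1: SEND seq=370 -> fresh
Step 2: SEND seq=461 -> fresh
Step 3: SEND seq=200 -> retransmit
Step 4: SEND seq=5000 -> fresh
Step 6: SEND seq=499 -> fresh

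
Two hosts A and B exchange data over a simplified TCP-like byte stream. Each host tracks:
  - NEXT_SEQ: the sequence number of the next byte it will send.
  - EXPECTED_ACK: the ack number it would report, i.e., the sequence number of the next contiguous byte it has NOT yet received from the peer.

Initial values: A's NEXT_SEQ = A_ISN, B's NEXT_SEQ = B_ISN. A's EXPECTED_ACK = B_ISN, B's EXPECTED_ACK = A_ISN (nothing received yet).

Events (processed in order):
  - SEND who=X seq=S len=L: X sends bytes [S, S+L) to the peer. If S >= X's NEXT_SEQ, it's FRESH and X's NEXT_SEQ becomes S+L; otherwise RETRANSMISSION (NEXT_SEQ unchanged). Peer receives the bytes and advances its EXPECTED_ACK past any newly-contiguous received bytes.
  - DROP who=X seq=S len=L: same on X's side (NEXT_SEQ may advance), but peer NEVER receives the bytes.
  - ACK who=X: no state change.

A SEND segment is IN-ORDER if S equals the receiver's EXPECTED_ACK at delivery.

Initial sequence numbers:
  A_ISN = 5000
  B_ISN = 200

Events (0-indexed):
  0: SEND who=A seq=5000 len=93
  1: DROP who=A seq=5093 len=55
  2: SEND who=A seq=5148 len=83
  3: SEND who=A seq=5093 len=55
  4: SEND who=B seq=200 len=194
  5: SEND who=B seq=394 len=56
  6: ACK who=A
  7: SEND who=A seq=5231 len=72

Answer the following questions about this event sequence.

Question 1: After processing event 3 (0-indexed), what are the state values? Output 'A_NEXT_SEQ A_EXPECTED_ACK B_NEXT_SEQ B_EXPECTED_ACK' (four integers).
After event 0: A_seq=5093 A_ack=200 B_seq=200 B_ack=5093
After event 1: A_seq=5148 A_ack=200 B_seq=200 B_ack=5093
After event 2: A_seq=5231 A_ack=200 B_seq=200 B_ack=5093
After event 3: A_seq=5231 A_ack=200 B_seq=200 B_ack=5231

5231 200 200 5231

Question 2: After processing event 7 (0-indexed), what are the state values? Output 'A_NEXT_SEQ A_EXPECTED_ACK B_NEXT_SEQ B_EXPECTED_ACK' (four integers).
After event 0: A_seq=5093 A_ack=200 B_seq=200 B_ack=5093
After event 1: A_seq=5148 A_ack=200 B_seq=200 B_ack=5093
After event 2: A_seq=5231 A_ack=200 B_seq=200 B_ack=5093
After event 3: A_seq=5231 A_ack=200 B_seq=200 B_ack=5231
After event 4: A_seq=5231 A_ack=394 B_seq=394 B_ack=5231
After event 5: A_seq=5231 A_ack=450 B_seq=450 B_ack=5231
After event 6: A_seq=5231 A_ack=450 B_seq=450 B_ack=5231
After event 7: A_seq=5303 A_ack=450 B_seq=450 B_ack=5303

5303 450 450 5303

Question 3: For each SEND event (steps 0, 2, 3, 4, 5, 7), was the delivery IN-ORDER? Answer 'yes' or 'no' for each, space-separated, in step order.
Answer: yes no yes yes yes yes

Derivation:
Step 0: SEND seq=5000 -> in-order
Step 2: SEND seq=5148 -> out-of-order
Step 3: SEND seq=5093 -> in-order
Step 4: SEND seq=200 -> in-order
Step 5: SEND seq=394 -> in-order
Step 7: SEND seq=5231 -> in-order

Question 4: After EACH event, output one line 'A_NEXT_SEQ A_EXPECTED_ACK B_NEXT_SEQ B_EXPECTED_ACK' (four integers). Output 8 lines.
5093 200 200 5093
5148 200 200 5093
5231 200 200 5093
5231 200 200 5231
5231 394 394 5231
5231 450 450 5231
5231 450 450 5231
5303 450 450 5303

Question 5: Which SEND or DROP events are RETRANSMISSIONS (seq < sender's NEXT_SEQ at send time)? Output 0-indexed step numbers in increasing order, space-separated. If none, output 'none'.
Answer: 3

Derivation:
Step 0: SEND seq=5000 -> fresh
Step 1: DROP seq=5093 -> fresh
Step 2: SEND seq=5148 -> fresh
Step 3: SEND seq=5093 -> retransmit
Step 4: SEND seq=200 -> fresh
Step 5: SEND seq=394 -> fresh
Step 7: SEND seq=5231 -> fresh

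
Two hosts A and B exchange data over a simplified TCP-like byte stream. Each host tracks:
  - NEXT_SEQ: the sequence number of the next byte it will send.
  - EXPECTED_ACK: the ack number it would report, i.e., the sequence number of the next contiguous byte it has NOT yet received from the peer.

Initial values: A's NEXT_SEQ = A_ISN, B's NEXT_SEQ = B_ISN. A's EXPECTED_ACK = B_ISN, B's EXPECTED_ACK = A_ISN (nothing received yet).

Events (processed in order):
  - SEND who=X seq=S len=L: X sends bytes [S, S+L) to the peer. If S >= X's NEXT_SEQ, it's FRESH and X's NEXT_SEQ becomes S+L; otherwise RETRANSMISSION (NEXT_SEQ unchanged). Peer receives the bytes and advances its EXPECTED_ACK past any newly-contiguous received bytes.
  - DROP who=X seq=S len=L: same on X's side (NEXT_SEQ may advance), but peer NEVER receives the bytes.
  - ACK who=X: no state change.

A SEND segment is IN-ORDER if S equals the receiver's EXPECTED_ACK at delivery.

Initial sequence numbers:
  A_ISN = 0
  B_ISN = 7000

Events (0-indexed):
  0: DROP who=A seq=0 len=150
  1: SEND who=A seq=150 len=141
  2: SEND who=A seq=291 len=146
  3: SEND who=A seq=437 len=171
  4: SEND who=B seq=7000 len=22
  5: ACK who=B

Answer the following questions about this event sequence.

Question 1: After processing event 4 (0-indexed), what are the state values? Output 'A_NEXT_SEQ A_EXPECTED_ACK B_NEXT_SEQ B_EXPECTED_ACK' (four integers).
After event 0: A_seq=150 A_ack=7000 B_seq=7000 B_ack=0
After event 1: A_seq=291 A_ack=7000 B_seq=7000 B_ack=0
After event 2: A_seq=437 A_ack=7000 B_seq=7000 B_ack=0
After event 3: A_seq=608 A_ack=7000 B_seq=7000 B_ack=0
After event 4: A_seq=608 A_ack=7022 B_seq=7022 B_ack=0

608 7022 7022 0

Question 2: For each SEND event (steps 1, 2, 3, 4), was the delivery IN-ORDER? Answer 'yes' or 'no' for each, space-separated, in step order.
Answer: no no no yes

Derivation:
Step 1: SEND seq=150 -> out-of-order
Step 2: SEND seq=291 -> out-of-order
Step 3: SEND seq=437 -> out-of-order
Step 4: SEND seq=7000 -> in-order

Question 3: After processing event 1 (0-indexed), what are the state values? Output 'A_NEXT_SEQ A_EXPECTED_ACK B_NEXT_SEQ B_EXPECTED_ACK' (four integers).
After event 0: A_seq=150 A_ack=7000 B_seq=7000 B_ack=0
After event 1: A_seq=291 A_ack=7000 B_seq=7000 B_ack=0

291 7000 7000 0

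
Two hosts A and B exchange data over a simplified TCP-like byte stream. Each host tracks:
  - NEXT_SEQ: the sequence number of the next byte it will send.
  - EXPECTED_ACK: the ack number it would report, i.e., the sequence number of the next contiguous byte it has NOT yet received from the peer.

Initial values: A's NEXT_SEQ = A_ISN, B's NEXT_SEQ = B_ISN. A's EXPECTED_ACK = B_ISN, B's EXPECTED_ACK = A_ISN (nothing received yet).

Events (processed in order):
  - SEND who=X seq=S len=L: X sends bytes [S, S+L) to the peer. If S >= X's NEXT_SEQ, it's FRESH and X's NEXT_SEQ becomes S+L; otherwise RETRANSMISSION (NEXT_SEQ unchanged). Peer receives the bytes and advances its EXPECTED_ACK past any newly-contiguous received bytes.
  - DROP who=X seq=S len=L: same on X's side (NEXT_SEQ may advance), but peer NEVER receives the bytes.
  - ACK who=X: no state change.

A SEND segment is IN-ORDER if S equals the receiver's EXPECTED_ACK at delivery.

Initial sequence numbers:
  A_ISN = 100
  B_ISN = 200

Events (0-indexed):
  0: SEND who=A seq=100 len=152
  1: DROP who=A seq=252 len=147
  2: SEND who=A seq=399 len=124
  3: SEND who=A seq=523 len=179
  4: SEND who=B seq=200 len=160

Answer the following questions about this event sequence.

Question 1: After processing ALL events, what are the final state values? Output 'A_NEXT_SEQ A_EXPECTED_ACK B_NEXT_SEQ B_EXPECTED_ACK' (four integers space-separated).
After event 0: A_seq=252 A_ack=200 B_seq=200 B_ack=252
After event 1: A_seq=399 A_ack=200 B_seq=200 B_ack=252
After event 2: A_seq=523 A_ack=200 B_seq=200 B_ack=252
After event 3: A_seq=702 A_ack=200 B_seq=200 B_ack=252
After event 4: A_seq=702 A_ack=360 B_seq=360 B_ack=252

Answer: 702 360 360 252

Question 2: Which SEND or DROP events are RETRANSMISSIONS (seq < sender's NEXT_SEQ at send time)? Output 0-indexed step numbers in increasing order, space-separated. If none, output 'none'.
Step 0: SEND seq=100 -> fresh
Step 1: DROP seq=252 -> fresh
Step 2: SEND seq=399 -> fresh
Step 3: SEND seq=523 -> fresh
Step 4: SEND seq=200 -> fresh

Answer: none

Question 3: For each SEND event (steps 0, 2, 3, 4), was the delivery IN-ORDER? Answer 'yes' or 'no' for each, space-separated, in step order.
Step 0: SEND seq=100 -> in-order
Step 2: SEND seq=399 -> out-of-order
Step 3: SEND seq=523 -> out-of-order
Step 4: SEND seq=200 -> in-order

Answer: yes no no yes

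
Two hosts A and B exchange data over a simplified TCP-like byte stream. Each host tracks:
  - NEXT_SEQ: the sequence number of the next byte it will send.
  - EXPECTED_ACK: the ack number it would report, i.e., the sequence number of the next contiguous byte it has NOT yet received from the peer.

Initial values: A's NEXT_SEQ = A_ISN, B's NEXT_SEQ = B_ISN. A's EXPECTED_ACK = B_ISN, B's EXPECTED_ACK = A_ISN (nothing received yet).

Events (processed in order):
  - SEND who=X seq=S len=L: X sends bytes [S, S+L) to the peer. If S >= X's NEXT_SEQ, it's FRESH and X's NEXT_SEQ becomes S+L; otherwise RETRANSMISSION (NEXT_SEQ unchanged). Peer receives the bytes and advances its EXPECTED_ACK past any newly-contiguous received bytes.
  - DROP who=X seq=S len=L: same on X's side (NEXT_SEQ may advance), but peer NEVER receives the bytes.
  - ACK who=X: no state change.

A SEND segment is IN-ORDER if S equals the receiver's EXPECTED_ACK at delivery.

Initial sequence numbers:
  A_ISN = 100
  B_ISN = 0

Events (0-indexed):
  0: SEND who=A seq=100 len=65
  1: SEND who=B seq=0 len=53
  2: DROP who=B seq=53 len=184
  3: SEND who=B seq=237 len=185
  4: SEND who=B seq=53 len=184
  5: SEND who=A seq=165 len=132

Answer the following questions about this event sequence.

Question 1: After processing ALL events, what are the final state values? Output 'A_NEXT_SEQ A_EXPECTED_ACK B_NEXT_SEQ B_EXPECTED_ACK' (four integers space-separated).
After event 0: A_seq=165 A_ack=0 B_seq=0 B_ack=165
After event 1: A_seq=165 A_ack=53 B_seq=53 B_ack=165
After event 2: A_seq=165 A_ack=53 B_seq=237 B_ack=165
After event 3: A_seq=165 A_ack=53 B_seq=422 B_ack=165
After event 4: A_seq=165 A_ack=422 B_seq=422 B_ack=165
After event 5: A_seq=297 A_ack=422 B_seq=422 B_ack=297

Answer: 297 422 422 297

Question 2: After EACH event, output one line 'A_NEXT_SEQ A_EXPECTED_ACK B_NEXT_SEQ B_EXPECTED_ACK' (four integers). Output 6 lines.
165 0 0 165
165 53 53 165
165 53 237 165
165 53 422 165
165 422 422 165
297 422 422 297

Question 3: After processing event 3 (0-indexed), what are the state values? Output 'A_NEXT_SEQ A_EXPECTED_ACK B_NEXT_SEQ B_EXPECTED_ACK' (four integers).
After event 0: A_seq=165 A_ack=0 B_seq=0 B_ack=165
After event 1: A_seq=165 A_ack=53 B_seq=53 B_ack=165
After event 2: A_seq=165 A_ack=53 B_seq=237 B_ack=165
After event 3: A_seq=165 A_ack=53 B_seq=422 B_ack=165

165 53 422 165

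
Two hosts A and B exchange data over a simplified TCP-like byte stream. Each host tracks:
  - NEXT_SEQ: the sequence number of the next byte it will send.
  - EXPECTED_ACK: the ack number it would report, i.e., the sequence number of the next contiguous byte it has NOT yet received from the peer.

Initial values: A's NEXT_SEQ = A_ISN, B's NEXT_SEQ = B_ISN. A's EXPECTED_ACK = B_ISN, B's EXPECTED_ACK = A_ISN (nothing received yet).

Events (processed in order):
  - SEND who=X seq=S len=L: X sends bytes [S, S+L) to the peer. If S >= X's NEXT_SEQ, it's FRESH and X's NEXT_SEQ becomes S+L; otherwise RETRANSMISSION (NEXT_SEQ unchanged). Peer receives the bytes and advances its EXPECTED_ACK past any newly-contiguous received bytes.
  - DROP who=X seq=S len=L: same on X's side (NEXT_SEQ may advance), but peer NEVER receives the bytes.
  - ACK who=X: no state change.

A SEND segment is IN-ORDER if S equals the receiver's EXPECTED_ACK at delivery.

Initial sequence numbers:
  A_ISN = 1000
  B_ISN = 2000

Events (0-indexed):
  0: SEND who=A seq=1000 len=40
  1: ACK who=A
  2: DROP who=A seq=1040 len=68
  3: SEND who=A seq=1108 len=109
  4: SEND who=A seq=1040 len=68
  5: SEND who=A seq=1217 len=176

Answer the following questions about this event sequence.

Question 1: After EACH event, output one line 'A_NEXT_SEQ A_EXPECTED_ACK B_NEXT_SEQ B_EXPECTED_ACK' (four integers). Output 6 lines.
1040 2000 2000 1040
1040 2000 2000 1040
1108 2000 2000 1040
1217 2000 2000 1040
1217 2000 2000 1217
1393 2000 2000 1393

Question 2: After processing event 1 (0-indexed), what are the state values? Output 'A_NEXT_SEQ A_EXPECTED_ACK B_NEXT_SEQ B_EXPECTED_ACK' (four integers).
After event 0: A_seq=1040 A_ack=2000 B_seq=2000 B_ack=1040
After event 1: A_seq=1040 A_ack=2000 B_seq=2000 B_ack=1040

1040 2000 2000 1040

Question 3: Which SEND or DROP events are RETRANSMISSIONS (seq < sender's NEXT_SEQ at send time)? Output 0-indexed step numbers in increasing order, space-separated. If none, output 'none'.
Answer: 4

Derivation:
Step 0: SEND seq=1000 -> fresh
Step 2: DROP seq=1040 -> fresh
Step 3: SEND seq=1108 -> fresh
Step 4: SEND seq=1040 -> retransmit
Step 5: SEND seq=1217 -> fresh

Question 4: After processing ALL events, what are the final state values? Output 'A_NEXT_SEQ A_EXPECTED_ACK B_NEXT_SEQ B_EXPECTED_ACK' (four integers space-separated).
After event 0: A_seq=1040 A_ack=2000 B_seq=2000 B_ack=1040
After event 1: A_seq=1040 A_ack=2000 B_seq=2000 B_ack=1040
After event 2: A_seq=1108 A_ack=2000 B_seq=2000 B_ack=1040
After event 3: A_seq=1217 A_ack=2000 B_seq=2000 B_ack=1040
After event 4: A_seq=1217 A_ack=2000 B_seq=2000 B_ack=1217
After event 5: A_seq=1393 A_ack=2000 B_seq=2000 B_ack=1393

Answer: 1393 2000 2000 1393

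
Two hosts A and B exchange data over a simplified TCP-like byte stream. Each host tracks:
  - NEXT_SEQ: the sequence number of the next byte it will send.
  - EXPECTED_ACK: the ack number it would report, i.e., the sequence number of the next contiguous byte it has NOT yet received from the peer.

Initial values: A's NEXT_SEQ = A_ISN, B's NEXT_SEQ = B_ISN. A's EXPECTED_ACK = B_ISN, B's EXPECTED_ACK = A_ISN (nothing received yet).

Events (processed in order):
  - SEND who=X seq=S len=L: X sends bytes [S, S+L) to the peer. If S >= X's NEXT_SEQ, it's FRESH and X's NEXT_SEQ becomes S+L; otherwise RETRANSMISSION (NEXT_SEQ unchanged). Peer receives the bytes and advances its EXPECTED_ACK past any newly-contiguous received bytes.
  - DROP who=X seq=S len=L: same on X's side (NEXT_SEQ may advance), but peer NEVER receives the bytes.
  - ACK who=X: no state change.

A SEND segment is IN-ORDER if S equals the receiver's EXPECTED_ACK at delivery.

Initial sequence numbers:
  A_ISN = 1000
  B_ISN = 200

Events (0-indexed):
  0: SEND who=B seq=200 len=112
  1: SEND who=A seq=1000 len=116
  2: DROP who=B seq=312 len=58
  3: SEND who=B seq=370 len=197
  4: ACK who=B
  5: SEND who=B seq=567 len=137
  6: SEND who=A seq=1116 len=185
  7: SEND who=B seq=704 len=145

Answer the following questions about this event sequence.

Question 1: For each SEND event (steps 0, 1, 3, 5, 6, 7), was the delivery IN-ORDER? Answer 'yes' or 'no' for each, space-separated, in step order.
Answer: yes yes no no yes no

Derivation:
Step 0: SEND seq=200 -> in-order
Step 1: SEND seq=1000 -> in-order
Step 3: SEND seq=370 -> out-of-order
Step 5: SEND seq=567 -> out-of-order
Step 6: SEND seq=1116 -> in-order
Step 7: SEND seq=704 -> out-of-order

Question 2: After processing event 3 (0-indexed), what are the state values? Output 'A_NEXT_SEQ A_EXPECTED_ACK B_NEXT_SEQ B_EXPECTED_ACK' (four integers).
After event 0: A_seq=1000 A_ack=312 B_seq=312 B_ack=1000
After event 1: A_seq=1116 A_ack=312 B_seq=312 B_ack=1116
After event 2: A_seq=1116 A_ack=312 B_seq=370 B_ack=1116
After event 3: A_seq=1116 A_ack=312 B_seq=567 B_ack=1116

1116 312 567 1116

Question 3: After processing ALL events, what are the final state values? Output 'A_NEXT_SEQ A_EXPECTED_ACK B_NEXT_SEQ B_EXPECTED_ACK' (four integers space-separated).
Answer: 1301 312 849 1301

Derivation:
After event 0: A_seq=1000 A_ack=312 B_seq=312 B_ack=1000
After event 1: A_seq=1116 A_ack=312 B_seq=312 B_ack=1116
After event 2: A_seq=1116 A_ack=312 B_seq=370 B_ack=1116
After event 3: A_seq=1116 A_ack=312 B_seq=567 B_ack=1116
After event 4: A_seq=1116 A_ack=312 B_seq=567 B_ack=1116
After event 5: A_seq=1116 A_ack=312 B_seq=704 B_ack=1116
After event 6: A_seq=1301 A_ack=312 B_seq=704 B_ack=1301
After event 7: A_seq=1301 A_ack=312 B_seq=849 B_ack=1301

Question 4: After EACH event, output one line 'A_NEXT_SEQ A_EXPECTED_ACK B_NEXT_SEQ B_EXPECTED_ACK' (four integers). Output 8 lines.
1000 312 312 1000
1116 312 312 1116
1116 312 370 1116
1116 312 567 1116
1116 312 567 1116
1116 312 704 1116
1301 312 704 1301
1301 312 849 1301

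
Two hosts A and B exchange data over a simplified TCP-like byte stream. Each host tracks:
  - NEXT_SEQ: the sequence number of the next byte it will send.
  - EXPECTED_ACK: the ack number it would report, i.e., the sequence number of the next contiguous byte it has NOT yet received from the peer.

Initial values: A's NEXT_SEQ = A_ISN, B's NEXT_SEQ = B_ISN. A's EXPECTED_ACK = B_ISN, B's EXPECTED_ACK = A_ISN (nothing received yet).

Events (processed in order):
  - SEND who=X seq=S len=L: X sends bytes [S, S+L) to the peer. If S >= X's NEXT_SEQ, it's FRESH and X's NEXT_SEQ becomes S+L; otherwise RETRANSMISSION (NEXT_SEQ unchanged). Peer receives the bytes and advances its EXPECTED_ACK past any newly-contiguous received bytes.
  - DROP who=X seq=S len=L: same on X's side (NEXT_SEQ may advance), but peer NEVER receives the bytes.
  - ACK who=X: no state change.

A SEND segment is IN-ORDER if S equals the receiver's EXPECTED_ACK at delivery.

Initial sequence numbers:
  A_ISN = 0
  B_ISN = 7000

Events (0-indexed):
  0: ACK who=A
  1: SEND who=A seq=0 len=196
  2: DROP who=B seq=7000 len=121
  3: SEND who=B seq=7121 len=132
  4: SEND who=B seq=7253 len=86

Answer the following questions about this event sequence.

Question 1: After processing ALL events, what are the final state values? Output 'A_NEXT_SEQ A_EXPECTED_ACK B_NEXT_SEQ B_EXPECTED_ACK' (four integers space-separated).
After event 0: A_seq=0 A_ack=7000 B_seq=7000 B_ack=0
After event 1: A_seq=196 A_ack=7000 B_seq=7000 B_ack=196
After event 2: A_seq=196 A_ack=7000 B_seq=7121 B_ack=196
After event 3: A_seq=196 A_ack=7000 B_seq=7253 B_ack=196
After event 4: A_seq=196 A_ack=7000 B_seq=7339 B_ack=196

Answer: 196 7000 7339 196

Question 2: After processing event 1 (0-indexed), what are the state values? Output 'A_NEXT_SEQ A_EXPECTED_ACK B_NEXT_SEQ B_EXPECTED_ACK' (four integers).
After event 0: A_seq=0 A_ack=7000 B_seq=7000 B_ack=0
After event 1: A_seq=196 A_ack=7000 B_seq=7000 B_ack=196

196 7000 7000 196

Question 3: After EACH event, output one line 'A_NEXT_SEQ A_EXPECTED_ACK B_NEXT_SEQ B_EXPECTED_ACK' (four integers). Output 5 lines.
0 7000 7000 0
196 7000 7000 196
196 7000 7121 196
196 7000 7253 196
196 7000 7339 196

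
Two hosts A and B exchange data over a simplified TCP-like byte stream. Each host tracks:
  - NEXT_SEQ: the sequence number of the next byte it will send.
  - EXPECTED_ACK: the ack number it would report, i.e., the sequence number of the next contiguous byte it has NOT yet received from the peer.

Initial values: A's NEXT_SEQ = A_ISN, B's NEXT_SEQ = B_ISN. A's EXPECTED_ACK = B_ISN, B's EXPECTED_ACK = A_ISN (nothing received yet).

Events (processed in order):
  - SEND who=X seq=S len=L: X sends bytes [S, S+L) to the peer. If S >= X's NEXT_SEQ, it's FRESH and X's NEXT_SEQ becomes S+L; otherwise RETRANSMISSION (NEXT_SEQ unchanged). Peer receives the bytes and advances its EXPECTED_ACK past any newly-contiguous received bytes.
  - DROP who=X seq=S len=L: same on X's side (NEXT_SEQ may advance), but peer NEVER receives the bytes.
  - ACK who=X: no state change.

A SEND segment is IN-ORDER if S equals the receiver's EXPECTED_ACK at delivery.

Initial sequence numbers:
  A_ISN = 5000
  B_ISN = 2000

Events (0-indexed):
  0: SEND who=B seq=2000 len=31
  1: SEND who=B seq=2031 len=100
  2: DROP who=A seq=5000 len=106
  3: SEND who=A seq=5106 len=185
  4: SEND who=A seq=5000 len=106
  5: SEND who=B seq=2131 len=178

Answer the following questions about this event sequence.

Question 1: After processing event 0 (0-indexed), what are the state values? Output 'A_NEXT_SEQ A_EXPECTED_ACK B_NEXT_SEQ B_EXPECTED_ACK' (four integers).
After event 0: A_seq=5000 A_ack=2031 B_seq=2031 B_ack=5000

5000 2031 2031 5000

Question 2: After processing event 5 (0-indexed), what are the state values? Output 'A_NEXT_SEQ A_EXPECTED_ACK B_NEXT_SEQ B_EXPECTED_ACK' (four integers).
After event 0: A_seq=5000 A_ack=2031 B_seq=2031 B_ack=5000
After event 1: A_seq=5000 A_ack=2131 B_seq=2131 B_ack=5000
After event 2: A_seq=5106 A_ack=2131 B_seq=2131 B_ack=5000
After event 3: A_seq=5291 A_ack=2131 B_seq=2131 B_ack=5000
After event 4: A_seq=5291 A_ack=2131 B_seq=2131 B_ack=5291
After event 5: A_seq=5291 A_ack=2309 B_seq=2309 B_ack=5291

5291 2309 2309 5291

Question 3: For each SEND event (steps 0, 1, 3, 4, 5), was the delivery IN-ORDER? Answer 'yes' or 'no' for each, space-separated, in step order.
Step 0: SEND seq=2000 -> in-order
Step 1: SEND seq=2031 -> in-order
Step 3: SEND seq=5106 -> out-of-order
Step 4: SEND seq=5000 -> in-order
Step 5: SEND seq=2131 -> in-order

Answer: yes yes no yes yes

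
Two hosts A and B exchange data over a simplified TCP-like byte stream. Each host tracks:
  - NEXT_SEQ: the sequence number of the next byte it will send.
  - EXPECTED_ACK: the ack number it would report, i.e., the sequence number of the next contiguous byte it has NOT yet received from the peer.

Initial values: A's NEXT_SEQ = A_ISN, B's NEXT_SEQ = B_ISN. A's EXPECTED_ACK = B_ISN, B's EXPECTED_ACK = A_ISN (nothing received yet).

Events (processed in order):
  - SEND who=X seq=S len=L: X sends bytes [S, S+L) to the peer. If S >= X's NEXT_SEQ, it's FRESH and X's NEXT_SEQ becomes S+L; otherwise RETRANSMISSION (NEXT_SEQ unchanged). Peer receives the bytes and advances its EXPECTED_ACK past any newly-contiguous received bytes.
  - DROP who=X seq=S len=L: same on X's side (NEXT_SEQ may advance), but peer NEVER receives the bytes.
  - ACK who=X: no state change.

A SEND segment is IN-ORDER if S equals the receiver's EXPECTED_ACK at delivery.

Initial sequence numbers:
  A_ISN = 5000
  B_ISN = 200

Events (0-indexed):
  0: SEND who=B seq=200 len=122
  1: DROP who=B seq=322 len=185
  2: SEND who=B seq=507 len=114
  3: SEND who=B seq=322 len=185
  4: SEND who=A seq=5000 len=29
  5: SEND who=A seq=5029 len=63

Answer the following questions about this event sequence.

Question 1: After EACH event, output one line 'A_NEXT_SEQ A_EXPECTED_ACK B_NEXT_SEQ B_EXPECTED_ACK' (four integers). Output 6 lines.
5000 322 322 5000
5000 322 507 5000
5000 322 621 5000
5000 621 621 5000
5029 621 621 5029
5092 621 621 5092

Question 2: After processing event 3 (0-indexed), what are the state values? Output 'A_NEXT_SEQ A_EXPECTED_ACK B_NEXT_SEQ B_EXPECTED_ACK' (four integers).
After event 0: A_seq=5000 A_ack=322 B_seq=322 B_ack=5000
After event 1: A_seq=5000 A_ack=322 B_seq=507 B_ack=5000
After event 2: A_seq=5000 A_ack=322 B_seq=621 B_ack=5000
After event 3: A_seq=5000 A_ack=621 B_seq=621 B_ack=5000

5000 621 621 5000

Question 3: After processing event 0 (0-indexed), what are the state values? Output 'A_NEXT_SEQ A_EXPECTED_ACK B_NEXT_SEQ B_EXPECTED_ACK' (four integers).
After event 0: A_seq=5000 A_ack=322 B_seq=322 B_ack=5000

5000 322 322 5000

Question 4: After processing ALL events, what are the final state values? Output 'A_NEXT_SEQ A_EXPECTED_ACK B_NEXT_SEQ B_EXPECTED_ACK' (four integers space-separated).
After event 0: A_seq=5000 A_ack=322 B_seq=322 B_ack=5000
After event 1: A_seq=5000 A_ack=322 B_seq=507 B_ack=5000
After event 2: A_seq=5000 A_ack=322 B_seq=621 B_ack=5000
After event 3: A_seq=5000 A_ack=621 B_seq=621 B_ack=5000
After event 4: A_seq=5029 A_ack=621 B_seq=621 B_ack=5029
After event 5: A_seq=5092 A_ack=621 B_seq=621 B_ack=5092

Answer: 5092 621 621 5092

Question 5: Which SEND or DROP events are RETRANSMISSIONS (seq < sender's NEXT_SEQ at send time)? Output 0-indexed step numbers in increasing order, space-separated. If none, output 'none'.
Answer: 3

Derivation:
Step 0: SEND seq=200 -> fresh
Step 1: DROP seq=322 -> fresh
Step 2: SEND seq=507 -> fresh
Step 3: SEND seq=322 -> retransmit
Step 4: SEND seq=5000 -> fresh
Step 5: SEND seq=5029 -> fresh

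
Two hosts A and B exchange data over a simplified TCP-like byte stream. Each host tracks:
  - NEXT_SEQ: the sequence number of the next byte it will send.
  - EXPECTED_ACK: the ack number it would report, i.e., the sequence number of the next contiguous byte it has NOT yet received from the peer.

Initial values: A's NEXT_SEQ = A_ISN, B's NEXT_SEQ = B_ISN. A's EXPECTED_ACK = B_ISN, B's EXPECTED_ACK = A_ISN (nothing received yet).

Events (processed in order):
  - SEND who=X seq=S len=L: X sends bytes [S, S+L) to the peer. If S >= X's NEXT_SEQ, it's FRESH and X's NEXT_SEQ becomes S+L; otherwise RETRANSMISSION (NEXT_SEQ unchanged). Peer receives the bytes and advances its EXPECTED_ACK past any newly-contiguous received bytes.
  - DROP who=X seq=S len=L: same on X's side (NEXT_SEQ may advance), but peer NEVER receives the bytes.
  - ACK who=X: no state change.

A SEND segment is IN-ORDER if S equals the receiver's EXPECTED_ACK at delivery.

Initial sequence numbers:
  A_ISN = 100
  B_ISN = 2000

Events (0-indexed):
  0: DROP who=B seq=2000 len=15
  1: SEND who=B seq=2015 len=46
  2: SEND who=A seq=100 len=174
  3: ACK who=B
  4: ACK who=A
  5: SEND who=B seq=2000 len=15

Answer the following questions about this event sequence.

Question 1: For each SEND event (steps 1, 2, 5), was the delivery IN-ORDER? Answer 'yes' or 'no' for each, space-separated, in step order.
Step 1: SEND seq=2015 -> out-of-order
Step 2: SEND seq=100 -> in-order
Step 5: SEND seq=2000 -> in-order

Answer: no yes yes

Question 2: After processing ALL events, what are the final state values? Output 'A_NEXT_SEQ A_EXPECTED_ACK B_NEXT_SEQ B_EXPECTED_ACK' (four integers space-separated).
Answer: 274 2061 2061 274

Derivation:
After event 0: A_seq=100 A_ack=2000 B_seq=2015 B_ack=100
After event 1: A_seq=100 A_ack=2000 B_seq=2061 B_ack=100
After event 2: A_seq=274 A_ack=2000 B_seq=2061 B_ack=274
After event 3: A_seq=274 A_ack=2000 B_seq=2061 B_ack=274
After event 4: A_seq=274 A_ack=2000 B_seq=2061 B_ack=274
After event 5: A_seq=274 A_ack=2061 B_seq=2061 B_ack=274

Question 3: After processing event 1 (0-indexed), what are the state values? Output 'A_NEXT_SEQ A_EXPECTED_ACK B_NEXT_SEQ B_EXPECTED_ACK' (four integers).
After event 0: A_seq=100 A_ack=2000 B_seq=2015 B_ack=100
After event 1: A_seq=100 A_ack=2000 B_seq=2061 B_ack=100

100 2000 2061 100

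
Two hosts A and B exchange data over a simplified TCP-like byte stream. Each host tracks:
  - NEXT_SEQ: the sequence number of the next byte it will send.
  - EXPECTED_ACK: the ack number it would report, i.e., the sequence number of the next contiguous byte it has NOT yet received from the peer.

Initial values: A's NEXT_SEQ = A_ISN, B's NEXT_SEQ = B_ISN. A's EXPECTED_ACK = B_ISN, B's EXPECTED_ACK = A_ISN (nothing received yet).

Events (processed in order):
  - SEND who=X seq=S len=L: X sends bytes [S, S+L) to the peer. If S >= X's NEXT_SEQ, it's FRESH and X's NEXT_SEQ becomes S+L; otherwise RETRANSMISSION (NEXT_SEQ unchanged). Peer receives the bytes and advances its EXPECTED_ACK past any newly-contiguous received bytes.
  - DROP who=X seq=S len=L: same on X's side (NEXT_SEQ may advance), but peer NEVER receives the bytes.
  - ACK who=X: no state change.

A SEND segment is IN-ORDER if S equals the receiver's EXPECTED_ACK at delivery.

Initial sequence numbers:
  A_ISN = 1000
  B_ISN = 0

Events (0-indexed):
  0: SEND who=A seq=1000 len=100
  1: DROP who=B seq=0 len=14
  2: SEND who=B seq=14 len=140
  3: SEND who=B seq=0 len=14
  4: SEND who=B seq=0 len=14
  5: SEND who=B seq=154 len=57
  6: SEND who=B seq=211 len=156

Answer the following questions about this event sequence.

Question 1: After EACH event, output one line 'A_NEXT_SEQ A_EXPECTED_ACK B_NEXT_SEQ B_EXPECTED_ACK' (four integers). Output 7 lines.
1100 0 0 1100
1100 0 14 1100
1100 0 154 1100
1100 154 154 1100
1100 154 154 1100
1100 211 211 1100
1100 367 367 1100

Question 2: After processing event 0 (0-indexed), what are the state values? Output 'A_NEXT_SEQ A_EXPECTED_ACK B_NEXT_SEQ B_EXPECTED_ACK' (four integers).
After event 0: A_seq=1100 A_ack=0 B_seq=0 B_ack=1100

1100 0 0 1100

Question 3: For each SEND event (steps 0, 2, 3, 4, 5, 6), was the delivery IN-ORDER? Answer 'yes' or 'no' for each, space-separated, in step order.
Answer: yes no yes no yes yes

Derivation:
Step 0: SEND seq=1000 -> in-order
Step 2: SEND seq=14 -> out-of-order
Step 3: SEND seq=0 -> in-order
Step 4: SEND seq=0 -> out-of-order
Step 5: SEND seq=154 -> in-order
Step 6: SEND seq=211 -> in-order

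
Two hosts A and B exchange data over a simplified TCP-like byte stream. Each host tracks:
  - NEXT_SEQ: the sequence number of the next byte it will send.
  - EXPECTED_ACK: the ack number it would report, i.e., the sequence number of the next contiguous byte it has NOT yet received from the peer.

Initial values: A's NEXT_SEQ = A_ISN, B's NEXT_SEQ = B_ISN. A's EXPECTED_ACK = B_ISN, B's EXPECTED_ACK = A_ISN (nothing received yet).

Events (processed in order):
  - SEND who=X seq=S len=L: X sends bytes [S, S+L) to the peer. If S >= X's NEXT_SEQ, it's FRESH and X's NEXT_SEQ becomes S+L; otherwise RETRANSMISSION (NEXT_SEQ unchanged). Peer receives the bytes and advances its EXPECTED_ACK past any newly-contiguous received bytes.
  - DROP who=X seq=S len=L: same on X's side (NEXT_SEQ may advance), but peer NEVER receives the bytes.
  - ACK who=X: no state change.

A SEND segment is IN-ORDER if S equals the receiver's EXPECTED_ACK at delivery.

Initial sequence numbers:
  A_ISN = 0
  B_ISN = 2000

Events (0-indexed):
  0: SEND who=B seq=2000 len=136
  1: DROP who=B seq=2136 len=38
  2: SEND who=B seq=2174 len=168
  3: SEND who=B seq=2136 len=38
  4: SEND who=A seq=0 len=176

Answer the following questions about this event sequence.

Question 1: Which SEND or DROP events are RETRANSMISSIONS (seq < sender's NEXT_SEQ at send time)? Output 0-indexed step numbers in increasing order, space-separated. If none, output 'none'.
Step 0: SEND seq=2000 -> fresh
Step 1: DROP seq=2136 -> fresh
Step 2: SEND seq=2174 -> fresh
Step 3: SEND seq=2136 -> retransmit
Step 4: SEND seq=0 -> fresh

Answer: 3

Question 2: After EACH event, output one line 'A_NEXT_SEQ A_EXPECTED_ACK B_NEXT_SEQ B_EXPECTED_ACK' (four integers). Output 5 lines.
0 2136 2136 0
0 2136 2174 0
0 2136 2342 0
0 2342 2342 0
176 2342 2342 176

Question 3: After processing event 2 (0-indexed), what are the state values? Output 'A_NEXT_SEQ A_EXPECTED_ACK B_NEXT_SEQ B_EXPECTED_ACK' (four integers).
After event 0: A_seq=0 A_ack=2136 B_seq=2136 B_ack=0
After event 1: A_seq=0 A_ack=2136 B_seq=2174 B_ack=0
After event 2: A_seq=0 A_ack=2136 B_seq=2342 B_ack=0

0 2136 2342 0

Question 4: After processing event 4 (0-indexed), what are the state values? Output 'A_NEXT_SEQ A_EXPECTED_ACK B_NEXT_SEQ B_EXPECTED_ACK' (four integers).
After event 0: A_seq=0 A_ack=2136 B_seq=2136 B_ack=0
After event 1: A_seq=0 A_ack=2136 B_seq=2174 B_ack=0
After event 2: A_seq=0 A_ack=2136 B_seq=2342 B_ack=0
After event 3: A_seq=0 A_ack=2342 B_seq=2342 B_ack=0
After event 4: A_seq=176 A_ack=2342 B_seq=2342 B_ack=176

176 2342 2342 176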